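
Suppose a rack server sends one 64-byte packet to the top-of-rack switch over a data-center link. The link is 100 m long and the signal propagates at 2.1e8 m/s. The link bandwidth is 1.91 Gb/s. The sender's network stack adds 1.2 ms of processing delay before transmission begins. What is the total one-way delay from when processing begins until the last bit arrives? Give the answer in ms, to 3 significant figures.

L = 64 × 8 = 512 bits.
Transmission delay = L/R = 512 / 1910000000 = 0.000268063 ms.
Propagation delay = d/s = 100 m / 210000000 m/s = 0.00047619 ms.
Plus processing delay 1.2 ms = 1.2 ms.
Total = 1.20 ms.

1.20 ms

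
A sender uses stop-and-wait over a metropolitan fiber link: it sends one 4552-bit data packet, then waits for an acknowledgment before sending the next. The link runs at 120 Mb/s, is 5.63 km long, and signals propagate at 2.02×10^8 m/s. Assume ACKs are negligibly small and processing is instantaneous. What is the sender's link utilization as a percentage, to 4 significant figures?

40.49 %

t_tx = L/R = 4552/120000000 = 3.79333e-05 s.
t_prop = 5630/202000000 = 2.78713e-05 s; RTT = 5.57426e-05 s.
Cycle = t_tx + RTT = 9.36759e-05 s.
Utilization = t_tx / cycle = 3.79333e-05/9.36759e-05 = 40.49 %.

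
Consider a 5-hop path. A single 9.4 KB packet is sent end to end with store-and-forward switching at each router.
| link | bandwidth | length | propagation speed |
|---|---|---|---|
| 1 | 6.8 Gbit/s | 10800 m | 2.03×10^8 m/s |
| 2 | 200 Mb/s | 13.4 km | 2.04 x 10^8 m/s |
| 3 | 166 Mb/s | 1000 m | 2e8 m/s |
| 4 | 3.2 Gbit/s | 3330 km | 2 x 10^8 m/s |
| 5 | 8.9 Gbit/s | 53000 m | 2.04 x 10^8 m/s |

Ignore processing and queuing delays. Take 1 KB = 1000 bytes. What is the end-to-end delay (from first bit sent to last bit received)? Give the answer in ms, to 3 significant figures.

17.9 ms

L = 75200 bits.
Transmission delays (L/R per hop): 0.0110588, 0.376, 0.453012, 0.0235, 0.00844944 ms; sum = 0.87202 ms.
Propagation delays (d/s per hop): 0.053202, 0.0656863, 0.005, 16.65, 0.259804 ms; sum = 17.0337 ms.
End-to-end = 17.9 ms.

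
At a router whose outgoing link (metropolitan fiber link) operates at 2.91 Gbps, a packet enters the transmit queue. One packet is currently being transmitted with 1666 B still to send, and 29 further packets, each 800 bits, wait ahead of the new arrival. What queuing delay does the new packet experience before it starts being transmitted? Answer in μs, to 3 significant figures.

Each queued packet: L/R = 800/2910000000 = 0.274914 μs.
29 queued → 7.97251 μs.
Plus remaining 13328 bits of current packet: 4.58007 μs.
Queuing delay = 12.6 μs.

12.6 μs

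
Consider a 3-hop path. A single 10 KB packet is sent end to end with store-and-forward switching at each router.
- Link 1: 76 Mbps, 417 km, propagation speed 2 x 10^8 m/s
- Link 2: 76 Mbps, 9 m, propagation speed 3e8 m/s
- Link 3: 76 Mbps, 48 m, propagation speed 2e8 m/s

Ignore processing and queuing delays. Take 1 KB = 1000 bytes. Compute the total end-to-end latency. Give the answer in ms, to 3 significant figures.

L = 80000 bits.
Transmission delay per hop = L/R = 80000/76000000 = 1.05263 ms; 3 hops → 3.15789 ms.
Propagation delays (d/s per hop): 2.085, 3e-05, 0.00024 ms; sum = 2.08527 ms.
End-to-end = 5.24 ms.

5.24 ms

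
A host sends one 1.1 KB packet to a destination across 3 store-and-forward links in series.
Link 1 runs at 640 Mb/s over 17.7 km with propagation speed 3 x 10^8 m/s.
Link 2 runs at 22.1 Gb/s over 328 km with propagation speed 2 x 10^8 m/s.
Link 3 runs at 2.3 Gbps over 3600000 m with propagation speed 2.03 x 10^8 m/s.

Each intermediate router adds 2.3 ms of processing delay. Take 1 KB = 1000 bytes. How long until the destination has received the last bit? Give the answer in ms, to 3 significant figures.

24.1 ms

L = 8800 bits.
Transmission delays (L/R per hop): 0.01375, 0.00039819, 0.00382609 ms; sum = 0.0179743 ms.
Propagation delays (d/s per hop): 0.059, 1.64, 17.734 ms; sum = 19.433 ms.
Processing at 2 router(s): 2 × 2.3 ms = 4.6 ms.
End-to-end = 24.1 ms.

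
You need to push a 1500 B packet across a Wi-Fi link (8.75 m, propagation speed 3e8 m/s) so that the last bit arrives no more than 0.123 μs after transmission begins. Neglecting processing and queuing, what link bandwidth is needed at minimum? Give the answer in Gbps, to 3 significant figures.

L = 12000 bits.
Propagation delay = 8.75 / 300000000 = 0.0291667 μs.
Transmission budget = 0.123 − 0.0291667 = 0.0938333 μs.
R ≥ L / t_tx = 12000 bits / 9.38333e-08 s = 128 Gbps.

128 Gbps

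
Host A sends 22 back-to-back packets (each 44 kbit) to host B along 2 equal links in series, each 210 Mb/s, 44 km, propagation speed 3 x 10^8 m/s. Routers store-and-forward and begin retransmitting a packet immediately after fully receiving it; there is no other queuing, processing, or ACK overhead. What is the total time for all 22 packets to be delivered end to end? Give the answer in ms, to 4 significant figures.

5.112 ms

Per-hop transmission t_tx = L/R = 44000/210000000 = 0.209524 ms.
Per-hop propagation t_prop = 44000/300000000 = 0.146667 ms.
Pipeline fill: first packet needs 2·t_tx to clear all hops; remaining 21 packets each add one t_tx.
Total = (2+22-1)·t_tx + 2·t_prop = 23·0.209524 + 2·0.146667 = 5.112 ms.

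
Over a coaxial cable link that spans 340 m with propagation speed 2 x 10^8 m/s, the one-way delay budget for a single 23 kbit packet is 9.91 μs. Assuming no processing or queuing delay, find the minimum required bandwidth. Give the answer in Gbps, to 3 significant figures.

2.80 Gbps

Propagation delay = 340 / 200000000 = 1.7 μs.
Transmission budget = 9.91 − 1.7 = 8.21 μs.
R ≥ L / t_tx = 23000 bits / 8.21e-06 s = 2.80 Gbps.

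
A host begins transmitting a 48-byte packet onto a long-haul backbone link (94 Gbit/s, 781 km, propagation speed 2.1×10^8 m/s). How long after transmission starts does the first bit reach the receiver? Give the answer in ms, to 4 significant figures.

3.719 ms

First bit experiences only propagation delay: d/s = 781000/210000000 = 3.719 ms.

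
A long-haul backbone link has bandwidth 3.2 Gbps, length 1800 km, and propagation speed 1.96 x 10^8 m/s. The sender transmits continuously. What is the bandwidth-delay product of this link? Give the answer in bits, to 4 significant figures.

Propagation delay = 1800000 / 196000000 = 0.00918367 s.
BDP = R × t_prop = 3200000000 × 0.00918367 = 29387800 bits.

29390000 bits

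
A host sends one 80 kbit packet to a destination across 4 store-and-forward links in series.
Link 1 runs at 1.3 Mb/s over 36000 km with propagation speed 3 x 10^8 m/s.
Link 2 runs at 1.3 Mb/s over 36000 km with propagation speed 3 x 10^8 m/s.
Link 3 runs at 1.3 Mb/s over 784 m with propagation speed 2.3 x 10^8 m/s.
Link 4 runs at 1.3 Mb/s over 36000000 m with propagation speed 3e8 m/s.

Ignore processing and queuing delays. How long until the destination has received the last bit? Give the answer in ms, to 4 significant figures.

L = 80000 bits.
Transmission delay per hop = L/R = 80000/1300000 = 61.5385 ms; 4 hops → 246.154 ms.
Propagation delays (d/s per hop): 120, 120, 0.0034087, 120 ms; sum = 360.003 ms.
End-to-end = 606.2 ms.

606.2 ms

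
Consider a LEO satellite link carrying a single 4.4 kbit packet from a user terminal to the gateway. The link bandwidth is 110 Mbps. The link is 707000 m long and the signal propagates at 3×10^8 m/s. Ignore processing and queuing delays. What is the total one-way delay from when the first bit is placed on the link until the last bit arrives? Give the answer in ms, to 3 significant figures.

2.40 ms

L = 4400 bits.
Transmission delay = L/R = 4400 / 110000000 = 0.04 ms.
Propagation delay = d/s = 707000 m / 300000000 m/s = 2.35667 ms.
Total = 2.40 ms.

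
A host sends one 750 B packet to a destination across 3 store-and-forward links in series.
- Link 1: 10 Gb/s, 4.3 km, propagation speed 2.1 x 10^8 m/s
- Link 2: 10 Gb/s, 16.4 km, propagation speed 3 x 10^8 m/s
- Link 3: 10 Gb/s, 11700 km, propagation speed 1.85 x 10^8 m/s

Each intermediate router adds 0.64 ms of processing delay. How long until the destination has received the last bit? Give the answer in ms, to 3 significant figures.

64.6 ms

L = 750 × 8 = 6000 bits.
Transmission delay per hop = L/R = 6000/10000000000 = 0.0006 ms; 3 hops → 0.0018 ms.
Propagation delays (d/s per hop): 0.0204762, 0.0546667, 63.2432 ms; sum = 63.3184 ms.
Processing at 2 router(s): 2 × 0.64 ms = 1.28 ms.
End-to-end = 64.6 ms.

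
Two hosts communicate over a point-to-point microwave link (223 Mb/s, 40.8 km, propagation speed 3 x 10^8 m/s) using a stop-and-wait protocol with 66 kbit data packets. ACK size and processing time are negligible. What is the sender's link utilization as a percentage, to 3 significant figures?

t_tx = L/R = 66000/223000000 = 0.000295964 s.
t_prop = 40800/300000000 = 0.000136 s; RTT = 0.000272 s.
Cycle = t_tx + RTT = 0.000567964 s.
Utilization = t_tx / cycle = 0.000295964/0.000567964 = 52.1 %.

52.1 %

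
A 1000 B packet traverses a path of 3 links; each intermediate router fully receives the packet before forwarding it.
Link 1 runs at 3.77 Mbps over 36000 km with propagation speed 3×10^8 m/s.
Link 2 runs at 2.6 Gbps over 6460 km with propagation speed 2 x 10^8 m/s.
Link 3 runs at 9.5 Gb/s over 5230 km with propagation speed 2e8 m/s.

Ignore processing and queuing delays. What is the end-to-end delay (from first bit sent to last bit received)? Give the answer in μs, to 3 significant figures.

L = 1000 × 8 = 8000 bits.
Transmission delays (L/R per hop): 2122.02, 3.07692, 0.842105 μs; sum = 2125.93 μs.
Propagation delays (d/s per hop): 120000, 32300, 26150 μs; sum = 178450 μs.
End-to-end = 181000 μs.

181000 μs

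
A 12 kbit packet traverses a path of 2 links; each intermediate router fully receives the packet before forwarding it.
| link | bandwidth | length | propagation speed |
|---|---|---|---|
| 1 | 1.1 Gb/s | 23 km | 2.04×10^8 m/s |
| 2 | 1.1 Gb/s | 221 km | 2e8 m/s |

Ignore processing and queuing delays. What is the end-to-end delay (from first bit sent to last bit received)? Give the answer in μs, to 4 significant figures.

L = 12000 bits.
Transmission delay per hop = L/R = 12000/1100000000 = 10.9091 μs; 2 hops → 21.8182 μs.
Propagation delays (d/s per hop): 112.745, 1105 μs; sum = 1217.75 μs.
End-to-end = 1240 μs.

1240 μs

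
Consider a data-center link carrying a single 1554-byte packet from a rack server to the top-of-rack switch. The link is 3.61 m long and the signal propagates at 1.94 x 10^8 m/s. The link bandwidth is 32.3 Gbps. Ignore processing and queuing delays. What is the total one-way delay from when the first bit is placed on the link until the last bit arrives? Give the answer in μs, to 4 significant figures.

L = 1554 × 8 = 12432 bits.
Transmission delay = L/R = 12432 / 3.23e+10 = 0.384892 μs.
Propagation delay = d/s = 3.61 m / 194000000 m/s = 0.0186082 μs.
Total = 0.4035 μs.

0.4035 μs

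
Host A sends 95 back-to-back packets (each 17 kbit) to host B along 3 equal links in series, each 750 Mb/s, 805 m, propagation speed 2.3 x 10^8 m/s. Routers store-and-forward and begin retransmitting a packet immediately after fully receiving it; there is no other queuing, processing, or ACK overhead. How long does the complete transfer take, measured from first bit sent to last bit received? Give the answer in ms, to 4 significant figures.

2.209 ms

Per-hop transmission t_tx = L/R = 17000/750000000 = 0.0226667 ms.
Per-hop propagation t_prop = 805/2.3e+08 = 0.0035 ms.
Pipeline fill: first packet needs 3·t_tx to clear all hops; remaining 94 packets each add one t_tx.
Total = (3+95-1)·t_tx + 3·t_prop = 97·0.0226667 + 3·0.0035 = 2.209 ms.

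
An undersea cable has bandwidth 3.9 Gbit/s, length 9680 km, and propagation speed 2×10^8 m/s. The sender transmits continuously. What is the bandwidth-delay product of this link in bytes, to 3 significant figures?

Propagation delay = 9680000 / 200000000 = 0.0484 s.
BDP = R × t_prop = 3900000000 × 0.0484 = 188760000 bits.
In bytes: 188760000/8 = 23600000 bytes.

23600000 bytes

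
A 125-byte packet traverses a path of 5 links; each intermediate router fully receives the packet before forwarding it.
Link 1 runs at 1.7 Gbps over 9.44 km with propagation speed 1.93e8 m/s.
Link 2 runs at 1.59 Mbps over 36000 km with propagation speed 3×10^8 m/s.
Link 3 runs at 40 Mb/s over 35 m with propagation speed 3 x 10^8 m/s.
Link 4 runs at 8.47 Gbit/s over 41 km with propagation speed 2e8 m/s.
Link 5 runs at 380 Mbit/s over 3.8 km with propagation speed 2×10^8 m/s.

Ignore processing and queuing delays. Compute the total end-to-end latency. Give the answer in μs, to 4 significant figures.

120900 μs

L = 125 × 8 = 1000 bits.
Transmission delays (L/R per hop): 0.588235, 628.931, 25, 0.118064, 2.63158 μs; sum = 657.269 μs.
Propagation delays (d/s per hop): 48.9119, 120000, 0.116667, 205, 19 μs; sum = 120273 μs.
End-to-end = 120900 μs.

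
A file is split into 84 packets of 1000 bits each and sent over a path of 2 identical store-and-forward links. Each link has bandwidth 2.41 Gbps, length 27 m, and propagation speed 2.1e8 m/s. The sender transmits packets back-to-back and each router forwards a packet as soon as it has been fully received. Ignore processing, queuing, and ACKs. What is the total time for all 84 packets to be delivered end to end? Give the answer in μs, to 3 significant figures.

Per-hop transmission t_tx = L/R = 1000/2410000000 = 0.414938 μs.
Per-hop propagation t_prop = 27/210000000 = 0.128571 μs.
Pipeline fill: first packet needs 2·t_tx to clear all hops; remaining 83 packets each add one t_tx.
Total = (2+84-1)·t_tx + 2·t_prop = 85·0.414938 + 2·0.128571 = 35.5 μs.

35.5 μs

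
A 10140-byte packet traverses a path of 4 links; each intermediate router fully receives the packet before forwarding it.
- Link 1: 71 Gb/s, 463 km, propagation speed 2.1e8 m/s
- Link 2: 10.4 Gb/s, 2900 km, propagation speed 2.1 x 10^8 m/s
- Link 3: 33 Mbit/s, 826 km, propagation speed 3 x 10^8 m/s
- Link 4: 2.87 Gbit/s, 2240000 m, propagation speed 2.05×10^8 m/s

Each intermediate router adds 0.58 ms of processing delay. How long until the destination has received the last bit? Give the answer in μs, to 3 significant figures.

33900 μs

L = 10140 × 8 = 81120 bits.
Transmission delays (L/R per hop): 1.14254, 7.8, 2458.18, 28.2648 μs; sum = 2495.39 μs.
Propagation delays (d/s per hop): 2204.76, 13809.5, 2753.33, 10926.8 μs; sum = 29694.4 μs.
Processing at 3 router(s): 3 × 0.58 ms = 1740 μs.
End-to-end = 33900 μs.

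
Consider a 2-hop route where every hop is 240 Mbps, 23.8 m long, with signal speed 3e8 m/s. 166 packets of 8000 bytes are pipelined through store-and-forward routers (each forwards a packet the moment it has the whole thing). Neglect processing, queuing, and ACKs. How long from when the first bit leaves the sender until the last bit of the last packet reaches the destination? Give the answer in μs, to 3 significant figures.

44500 μs

Per-hop transmission t_tx = L/R = 64000/240000000 = 266.667 μs.
Per-hop propagation t_prop = 23.8/300000000 = 0.0793333 μs.
Pipeline fill: first packet needs 2·t_tx to clear all hops; remaining 165 packets each add one t_tx.
Total = (2+166-1)·t_tx + 2·t_prop = 167·266.667 + 2·0.0793333 = 44500 μs.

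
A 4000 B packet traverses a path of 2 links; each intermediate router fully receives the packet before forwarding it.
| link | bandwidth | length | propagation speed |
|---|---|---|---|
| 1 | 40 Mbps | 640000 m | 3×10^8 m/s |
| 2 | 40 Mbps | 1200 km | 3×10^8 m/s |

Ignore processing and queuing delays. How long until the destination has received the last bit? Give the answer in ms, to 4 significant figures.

L = 4000 × 8 = 32000 bits.
Transmission delay per hop = L/R = 32000/40000000 = 0.8 ms; 2 hops → 1.6 ms.
Propagation delays (d/s per hop): 2.13333, 4 ms; sum = 6.13333 ms.
End-to-end = 7.733 ms.

7.733 ms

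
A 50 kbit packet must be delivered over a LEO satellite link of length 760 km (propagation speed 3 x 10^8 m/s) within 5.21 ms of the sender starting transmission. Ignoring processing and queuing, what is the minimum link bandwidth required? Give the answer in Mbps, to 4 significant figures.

18.68 Mbps

Propagation delay = 760000 / 300000000 = 2.53333 ms.
Transmission budget = 5.21 − 2.53333 = 2.67667 ms.
R ≥ L / t_tx = 50000 bits / 0.00267667 s = 18.68 Mbps.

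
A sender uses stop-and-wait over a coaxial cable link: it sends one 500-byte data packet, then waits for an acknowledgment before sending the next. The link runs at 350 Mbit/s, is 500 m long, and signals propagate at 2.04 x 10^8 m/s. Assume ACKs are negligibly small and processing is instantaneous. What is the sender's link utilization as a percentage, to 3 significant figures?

t_tx = L/R = 4000/350000000 = 1.14286e-05 s.
t_prop = 500/204000000 = 2.45098e-06 s; RTT = 4.90196e-06 s.
Cycle = t_tx + RTT = 1.63305e-05 s.
Utilization = t_tx / cycle = 1.14286e-05/1.63305e-05 = 70.0 %.

70.0 %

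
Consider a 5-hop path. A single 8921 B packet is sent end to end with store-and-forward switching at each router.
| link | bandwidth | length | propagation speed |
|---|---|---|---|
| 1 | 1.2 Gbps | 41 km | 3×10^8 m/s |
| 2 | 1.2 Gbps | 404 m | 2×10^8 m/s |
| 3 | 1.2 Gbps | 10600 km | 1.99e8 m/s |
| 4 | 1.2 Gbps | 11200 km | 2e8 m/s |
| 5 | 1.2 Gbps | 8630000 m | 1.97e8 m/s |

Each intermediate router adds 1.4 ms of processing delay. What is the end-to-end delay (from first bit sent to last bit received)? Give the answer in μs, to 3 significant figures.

159000 μs

L = 8921 × 8 = 71368 bits.
Transmission delay per hop = L/R = 71368/1200000000 = 59.4733 μs; 5 hops → 297.367 μs.
Propagation delays (d/s per hop): 136.667, 2.02, 53266.3, 56000, 43807.1 μs; sum = 153212 μs.
Processing at 4 router(s): 4 × 1.4 ms = 5600 μs.
End-to-end = 159000 μs.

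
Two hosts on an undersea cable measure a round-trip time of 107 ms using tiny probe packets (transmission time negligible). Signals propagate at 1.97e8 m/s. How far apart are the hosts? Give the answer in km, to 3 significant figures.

10500 km

One-way propagation = RTT/2 = 53.5 ms.
d = s × t = 197000000 × 0.0535 = 10500 km.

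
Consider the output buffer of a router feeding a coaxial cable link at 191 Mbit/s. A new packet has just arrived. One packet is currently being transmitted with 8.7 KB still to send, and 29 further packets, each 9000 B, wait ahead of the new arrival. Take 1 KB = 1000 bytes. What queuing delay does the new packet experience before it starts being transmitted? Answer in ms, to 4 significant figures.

Each queued packet: L/R = 72000/191000000 = 0.376963 ms.
29 queued → 10.9319 ms.
Plus remaining 69600 bits of current packet: 0.364398 ms.
Queuing delay = 11.30 ms.

11.30 ms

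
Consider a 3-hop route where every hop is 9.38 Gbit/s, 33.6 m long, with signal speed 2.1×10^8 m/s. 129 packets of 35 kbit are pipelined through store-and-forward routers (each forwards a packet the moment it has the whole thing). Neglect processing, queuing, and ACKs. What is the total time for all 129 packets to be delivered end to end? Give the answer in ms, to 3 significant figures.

0.489 ms

Per-hop transmission t_tx = L/R = 35000/9380000000 = 0.00373134 ms.
Per-hop propagation t_prop = 33.6/210000000 = 0.00016 ms.
Pipeline fill: first packet needs 3·t_tx to clear all hops; remaining 128 packets each add one t_tx.
Total = (3+129-1)·t_tx + 3·t_prop = 131·0.00373134 + 3·0.00016 = 0.489 ms.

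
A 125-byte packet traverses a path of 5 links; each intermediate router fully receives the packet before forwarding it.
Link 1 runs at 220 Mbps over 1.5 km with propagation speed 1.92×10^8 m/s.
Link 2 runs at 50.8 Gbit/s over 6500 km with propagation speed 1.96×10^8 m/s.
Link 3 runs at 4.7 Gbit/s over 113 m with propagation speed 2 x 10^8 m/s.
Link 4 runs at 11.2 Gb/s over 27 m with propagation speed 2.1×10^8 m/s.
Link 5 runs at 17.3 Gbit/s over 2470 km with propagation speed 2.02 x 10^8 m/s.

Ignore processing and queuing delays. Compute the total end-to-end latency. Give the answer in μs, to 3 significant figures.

45400 μs

L = 125 × 8 = 1000 bits.
Transmission delays (L/R per hop): 4.54545, 0.019685, 0.212766, 0.0892857, 0.0578035 μs; sum = 4.92499 μs.
Propagation delays (d/s per hop): 7.8125, 33163.3, 0.565, 0.128571, 12227.7 μs; sum = 45399.5 μs.
End-to-end = 45400 μs.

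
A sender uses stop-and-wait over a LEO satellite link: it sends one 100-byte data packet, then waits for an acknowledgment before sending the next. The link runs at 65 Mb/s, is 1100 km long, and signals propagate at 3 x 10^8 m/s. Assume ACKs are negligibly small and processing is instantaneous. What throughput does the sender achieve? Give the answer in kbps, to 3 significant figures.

109 kbps

t_tx = L/R = 800/65000000 = 1.23077e-05 s.
t_prop = 1100000/300000000 = 0.00366667 s; RTT = 0.00733333 s.
Cycle = t_tx + RTT = 0.00734564 s.
Throughput = L / cycle = 800 / 0.00734564 = 109 kbps.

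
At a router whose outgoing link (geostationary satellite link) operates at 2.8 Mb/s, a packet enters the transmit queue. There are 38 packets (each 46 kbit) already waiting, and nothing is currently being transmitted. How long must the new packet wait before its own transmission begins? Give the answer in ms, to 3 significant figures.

624 ms

Each queued packet: L/R = 46000/2800000 = 16.4286 ms.
38 queued → 624.286 ms.
Queuing delay = 624 ms.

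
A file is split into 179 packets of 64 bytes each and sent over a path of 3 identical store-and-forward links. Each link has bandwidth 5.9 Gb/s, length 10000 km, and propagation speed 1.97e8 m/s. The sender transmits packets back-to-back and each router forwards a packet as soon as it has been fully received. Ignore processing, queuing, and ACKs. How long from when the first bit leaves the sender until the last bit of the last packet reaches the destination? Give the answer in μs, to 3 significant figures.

Per-hop transmission t_tx = L/R = 512/5900000000 = 0.0867797 μs.
Per-hop propagation t_prop = 10000000/197000000 = 50761.4 μs.
Pipeline fill: first packet needs 3·t_tx to clear all hops; remaining 178 packets each add one t_tx.
Total = (3+179-1)·t_tx + 3·t_prop = 181·0.0867797 + 3·50761.4 = 152000 μs.

152000 μs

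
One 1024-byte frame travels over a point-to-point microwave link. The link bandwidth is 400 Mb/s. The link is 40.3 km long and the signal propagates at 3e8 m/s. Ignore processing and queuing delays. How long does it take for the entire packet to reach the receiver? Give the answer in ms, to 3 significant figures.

0.155 ms

L = 1024 × 8 = 8192 bits.
Transmission delay = L/R = 8192 / 400000000 = 0.02048 ms.
Propagation delay = d/s = 40300 m / 300000000 m/s = 0.134333 ms.
Total = 0.155 ms.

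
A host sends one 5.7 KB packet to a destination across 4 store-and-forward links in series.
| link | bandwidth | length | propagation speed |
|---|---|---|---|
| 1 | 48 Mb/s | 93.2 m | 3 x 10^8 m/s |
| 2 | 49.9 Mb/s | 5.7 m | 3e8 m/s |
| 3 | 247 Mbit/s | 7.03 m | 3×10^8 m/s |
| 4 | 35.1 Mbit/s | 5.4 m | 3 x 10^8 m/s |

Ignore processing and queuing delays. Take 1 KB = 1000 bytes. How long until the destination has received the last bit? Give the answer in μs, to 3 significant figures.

L = 45600 bits.
Transmission delays (L/R per hop): 950, 913.828, 184.615, 1299.15 μs; sum = 3347.59 μs.
Propagation delays (d/s per hop): 0.310667, 0.019, 0.0234333, 0.018 μs; sum = 0.3711 μs.
End-to-end = 3350 μs.

3350 μs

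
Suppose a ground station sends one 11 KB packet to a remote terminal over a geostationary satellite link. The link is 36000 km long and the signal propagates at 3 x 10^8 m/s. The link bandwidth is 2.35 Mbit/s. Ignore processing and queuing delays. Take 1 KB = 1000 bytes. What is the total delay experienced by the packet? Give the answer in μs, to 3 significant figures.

L = 88000 bits.
Transmission delay = L/R = 88000 / 2350000 = 37446.8 μs.
Propagation delay = d/s = 36000000 m / 300000000 m/s = 120000 μs.
Total = 157000 μs.

157000 μs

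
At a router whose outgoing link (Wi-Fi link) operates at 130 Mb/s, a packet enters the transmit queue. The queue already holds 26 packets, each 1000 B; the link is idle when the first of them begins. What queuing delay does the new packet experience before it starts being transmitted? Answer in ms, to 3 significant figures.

1.60 ms

Each queued packet: L/R = 8000/130000000 = 0.0615385 ms.
26 queued → 1.6 ms.
Queuing delay = 1.60 ms.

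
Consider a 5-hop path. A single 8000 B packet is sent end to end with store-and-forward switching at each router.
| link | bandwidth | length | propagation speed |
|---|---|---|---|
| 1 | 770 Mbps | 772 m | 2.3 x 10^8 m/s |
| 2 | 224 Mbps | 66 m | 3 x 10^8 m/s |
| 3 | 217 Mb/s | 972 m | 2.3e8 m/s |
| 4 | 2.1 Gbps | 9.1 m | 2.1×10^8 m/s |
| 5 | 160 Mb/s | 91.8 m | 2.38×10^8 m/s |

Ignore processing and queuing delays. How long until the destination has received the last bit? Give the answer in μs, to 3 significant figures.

1100 μs

L = 8000 × 8 = 64000 bits.
Transmission delays (L/R per hop): 83.1169, 285.714, 294.931, 30.4762, 400 μs; sum = 1094.24 μs.
Propagation delays (d/s per hop): 3.35652, 0.22, 4.22609, 0.0433333, 0.385714 μs; sum = 8.23166 μs.
End-to-end = 1100 μs.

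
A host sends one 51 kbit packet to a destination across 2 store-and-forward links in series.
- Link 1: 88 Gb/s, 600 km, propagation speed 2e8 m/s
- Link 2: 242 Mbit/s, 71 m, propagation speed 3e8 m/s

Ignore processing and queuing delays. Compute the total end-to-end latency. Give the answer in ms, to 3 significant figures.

3.21 ms

L = 51000 bits.
Transmission delays (L/R per hop): 0.000579545, 0.210744 ms; sum = 0.211323 ms.
Propagation delays (d/s per hop): 3, 0.000236667 ms; sum = 3.00024 ms.
End-to-end = 3.21 ms.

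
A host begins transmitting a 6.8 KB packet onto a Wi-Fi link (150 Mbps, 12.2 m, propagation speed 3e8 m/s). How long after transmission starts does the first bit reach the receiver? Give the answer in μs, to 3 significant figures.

First bit experiences only propagation delay: d/s = 12.2/300000000 = 0.0407 μs.

0.0407 μs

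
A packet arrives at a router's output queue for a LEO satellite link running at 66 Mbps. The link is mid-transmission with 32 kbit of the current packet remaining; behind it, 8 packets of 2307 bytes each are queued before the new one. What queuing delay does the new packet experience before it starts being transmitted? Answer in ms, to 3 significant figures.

2.72 ms

Each queued packet: L/R = 18456/66000000 = 0.279636 ms.
8 queued → 2.23709 ms.
Plus remaining 32000 bits of current packet: 0.484848 ms.
Queuing delay = 2.72 ms.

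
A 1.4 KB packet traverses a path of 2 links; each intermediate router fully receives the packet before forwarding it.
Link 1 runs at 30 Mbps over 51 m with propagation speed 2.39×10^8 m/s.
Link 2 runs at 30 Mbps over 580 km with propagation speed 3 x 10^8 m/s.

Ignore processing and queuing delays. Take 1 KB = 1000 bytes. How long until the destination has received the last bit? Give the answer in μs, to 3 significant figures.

2680 μs

L = 11200 bits.
Transmission delay per hop = L/R = 11200/30000000 = 373.333 μs; 2 hops → 746.667 μs.
Propagation delays (d/s per hop): 0.213389, 1933.33 μs; sum = 1933.55 μs.
End-to-end = 2680 μs.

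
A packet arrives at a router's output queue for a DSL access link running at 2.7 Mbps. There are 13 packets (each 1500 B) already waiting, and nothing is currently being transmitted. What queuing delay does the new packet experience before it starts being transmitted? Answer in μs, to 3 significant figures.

Each queued packet: L/R = 12000/2700000 = 4444.44 μs.
13 queued → 57777.8 μs.
Queuing delay = 57800 μs.

57800 μs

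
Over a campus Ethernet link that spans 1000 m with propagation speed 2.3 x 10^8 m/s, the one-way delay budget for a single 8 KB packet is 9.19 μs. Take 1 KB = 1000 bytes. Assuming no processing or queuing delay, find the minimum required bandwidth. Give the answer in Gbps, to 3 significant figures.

L = 64000 bits.
Propagation delay = 1000 / 2.3e+08 = 4.34783 μs.
Transmission budget = 9.19 − 4.34783 = 4.84217 μs.
R ≥ L / t_tx = 64000 bits / 4.84217e-06 s = 13.2 Gbps.

13.2 Gbps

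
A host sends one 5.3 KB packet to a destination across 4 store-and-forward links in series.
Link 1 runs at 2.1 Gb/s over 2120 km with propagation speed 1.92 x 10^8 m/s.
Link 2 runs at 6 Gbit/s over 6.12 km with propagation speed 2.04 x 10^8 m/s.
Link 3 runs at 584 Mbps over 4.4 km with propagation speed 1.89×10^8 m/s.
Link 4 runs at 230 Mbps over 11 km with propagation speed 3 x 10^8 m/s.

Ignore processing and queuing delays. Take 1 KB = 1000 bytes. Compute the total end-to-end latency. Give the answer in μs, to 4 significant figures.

L = 42400 bits.
Transmission delays (L/R per hop): 20.1905, 7.06667, 72.6027, 184.348 μs; sum = 284.208 μs.
Propagation delays (d/s per hop): 11041.7, 30, 23.2804, 36.6667 μs; sum = 11131.6 μs.
End-to-end = 11420 μs.

11420 μs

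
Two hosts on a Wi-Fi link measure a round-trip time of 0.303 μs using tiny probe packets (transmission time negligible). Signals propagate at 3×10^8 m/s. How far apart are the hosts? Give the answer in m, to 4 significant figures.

45.45 m

One-way propagation = RTT/2 = 0.1515 μs.
d = s × t = 300000000 × 1.515e-07 = 45.45 m.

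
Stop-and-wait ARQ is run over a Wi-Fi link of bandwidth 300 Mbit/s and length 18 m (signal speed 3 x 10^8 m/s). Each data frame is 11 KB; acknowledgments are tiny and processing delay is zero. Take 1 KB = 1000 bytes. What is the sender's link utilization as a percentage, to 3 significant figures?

t_tx = L/R = 88000/300000000 = 0.000293333 s.
t_prop = 18/300000000 = 6e-08 s; RTT = 1.2e-07 s.
Cycle = t_tx + RTT = 0.000293453 s.
Utilization = t_tx / cycle = 0.000293333/0.000293453 = 100 %.

100 %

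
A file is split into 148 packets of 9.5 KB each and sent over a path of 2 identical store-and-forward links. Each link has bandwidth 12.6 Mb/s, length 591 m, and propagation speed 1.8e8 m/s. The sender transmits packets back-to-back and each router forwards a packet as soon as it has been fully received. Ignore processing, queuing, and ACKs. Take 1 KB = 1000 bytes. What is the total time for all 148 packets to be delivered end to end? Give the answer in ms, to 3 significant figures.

Per-hop transmission t_tx = L/R = 76000/12600000 = 6.03175 ms.
Per-hop propagation t_prop = 591/180000000 = 0.00328333 ms.
Pipeline fill: first packet needs 2·t_tx to clear all hops; remaining 147 packets each add one t_tx.
Total = (2+148-1)·t_tx + 2·t_prop = 149·6.03175 + 2·0.00328333 = 899 ms.

899 ms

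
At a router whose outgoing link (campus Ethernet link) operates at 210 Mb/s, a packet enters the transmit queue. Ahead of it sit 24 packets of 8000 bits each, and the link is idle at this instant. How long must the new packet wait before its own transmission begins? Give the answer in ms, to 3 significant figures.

Each queued packet: L/R = 8000/210000000 = 0.0380952 ms.
24 queued → 0.914286 ms.
Queuing delay = 0.914 ms.

0.914 ms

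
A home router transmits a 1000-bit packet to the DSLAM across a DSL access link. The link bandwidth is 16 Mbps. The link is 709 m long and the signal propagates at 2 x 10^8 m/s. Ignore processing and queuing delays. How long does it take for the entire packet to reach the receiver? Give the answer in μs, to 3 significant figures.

66.0 μs

Transmission delay = L/R = 1000 / 16000000 = 62.5 μs.
Propagation delay = d/s = 709 m / 200000000 m/s = 3.545 μs.
Total = 66.0 μs.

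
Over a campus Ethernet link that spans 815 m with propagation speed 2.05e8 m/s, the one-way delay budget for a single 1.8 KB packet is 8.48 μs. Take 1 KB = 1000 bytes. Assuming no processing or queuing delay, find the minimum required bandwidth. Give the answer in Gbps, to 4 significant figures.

3.197 Gbps

L = 14400 bits.
Propagation delay = 815 / 2.05e+08 = 3.97561 μs.
Transmission budget = 8.48 − 3.97561 = 4.50439 μs.
R ≥ L / t_tx = 14400 bits / 4.50439e-06 s = 3.197 Gbps.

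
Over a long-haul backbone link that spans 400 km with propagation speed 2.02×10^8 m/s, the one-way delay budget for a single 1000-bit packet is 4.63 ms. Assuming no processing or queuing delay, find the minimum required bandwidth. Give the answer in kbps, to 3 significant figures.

377 kbps

Propagation delay = 400000 / 202000000 = 1.9802 ms.
Transmission budget = 4.63 − 1.9802 = 2.6498 ms.
R ≥ L / t_tx = 1000 bits / 0.0026498 s = 377 kbps.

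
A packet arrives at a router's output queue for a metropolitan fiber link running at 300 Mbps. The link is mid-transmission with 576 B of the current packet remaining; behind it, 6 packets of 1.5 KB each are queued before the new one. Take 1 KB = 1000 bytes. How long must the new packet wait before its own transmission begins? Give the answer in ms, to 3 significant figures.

Each queued packet: L/R = 12000/300000000 = 0.04 ms.
6 queued → 0.24 ms.
Plus remaining 4608 bits of current packet: 0.01536 ms.
Queuing delay = 0.255 ms.

0.255 ms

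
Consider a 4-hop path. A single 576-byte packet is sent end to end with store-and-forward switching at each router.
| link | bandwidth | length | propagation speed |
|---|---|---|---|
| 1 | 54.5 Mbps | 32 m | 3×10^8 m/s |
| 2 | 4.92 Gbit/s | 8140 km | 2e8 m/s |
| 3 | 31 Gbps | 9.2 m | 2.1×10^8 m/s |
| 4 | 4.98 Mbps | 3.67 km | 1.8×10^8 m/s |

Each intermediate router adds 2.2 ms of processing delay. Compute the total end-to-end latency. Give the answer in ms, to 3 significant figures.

L = 576 × 8 = 4608 bits.
Transmission delays (L/R per hop): 0.0845505, 0.000936585, 0.000148645, 0.925301 ms; sum = 1.01094 ms.
Propagation delays (d/s per hop): 0.000106667, 40.7, 4.38095e-05, 0.0203889 ms; sum = 40.7205 ms.
Processing at 3 router(s): 3 × 2.2 ms = 6.6 ms.
End-to-end = 48.3 ms.

48.3 ms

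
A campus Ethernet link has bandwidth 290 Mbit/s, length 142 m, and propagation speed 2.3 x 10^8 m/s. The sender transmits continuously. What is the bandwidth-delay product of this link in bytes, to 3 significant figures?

Propagation delay = 142 / 2.3e+08 = 6.17391e-07 s.
BDP = R × t_prop = 290000000 × 6.17391e-07 = 179.043 bits.
In bytes: 179.043/8 = 22.4 bytes.

22.4 bytes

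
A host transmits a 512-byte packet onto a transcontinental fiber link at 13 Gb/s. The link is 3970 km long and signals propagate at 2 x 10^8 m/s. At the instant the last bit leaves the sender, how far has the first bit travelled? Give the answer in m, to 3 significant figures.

t_tx = L/R = 4096/13000000000 = 3.15077e-07 s.
Distance = s × t_tx = 200000000 × 3.15077e-07 = 63.0 m.

63.0 m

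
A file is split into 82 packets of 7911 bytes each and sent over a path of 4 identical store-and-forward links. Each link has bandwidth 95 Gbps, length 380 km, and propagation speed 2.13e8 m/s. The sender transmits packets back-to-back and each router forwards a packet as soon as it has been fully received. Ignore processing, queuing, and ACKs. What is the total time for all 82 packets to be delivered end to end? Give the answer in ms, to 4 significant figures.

Per-hop transmission t_tx = L/R = 63288/95000000000 = 0.000666189 ms.
Per-hop propagation t_prop = 380000/213000000 = 1.78404 ms.
Pipeline fill: first packet needs 4·t_tx to clear all hops; remaining 81 packets each add one t_tx.
Total = (4+82-1)·t_tx + 4·t_prop = 85·0.000666189 + 4·1.78404 = 7.193 ms.

7.193 ms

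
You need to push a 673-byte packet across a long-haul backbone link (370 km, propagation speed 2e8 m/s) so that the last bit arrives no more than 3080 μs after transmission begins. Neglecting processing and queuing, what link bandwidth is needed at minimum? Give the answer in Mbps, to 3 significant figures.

4.38 Mbps

L = 5384 bits.
Propagation delay = 370000 / 200000000 = 1850 μs.
Transmission budget = 3080 − 1850 = 1230 μs.
R ≥ L / t_tx = 5384 bits / 0.00123 s = 4.38 Mbps.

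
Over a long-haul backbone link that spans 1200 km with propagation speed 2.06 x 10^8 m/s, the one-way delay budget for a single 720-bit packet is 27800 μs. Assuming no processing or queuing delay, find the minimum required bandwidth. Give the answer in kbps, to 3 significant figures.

Propagation delay = 1200000 / 206000000 = 5825.24 μs.
Transmission budget = 27800 − 5825.24 = 21974.8 μs.
R ≥ L / t_tx = 720 bits / 0.0219748 s = 32.8 kbps.

32.8 kbps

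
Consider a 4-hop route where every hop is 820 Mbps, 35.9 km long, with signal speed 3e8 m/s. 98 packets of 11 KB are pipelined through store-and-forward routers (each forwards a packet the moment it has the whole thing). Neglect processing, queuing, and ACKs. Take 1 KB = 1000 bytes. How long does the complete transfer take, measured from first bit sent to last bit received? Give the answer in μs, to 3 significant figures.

11300 μs

Per-hop transmission t_tx = L/R = 88000/820000000 = 107.317 μs.
Per-hop propagation t_prop = 35900/300000000 = 119.667 μs.
Pipeline fill: first packet needs 4·t_tx to clear all hops; remaining 97 packets each add one t_tx.
Total = (4+98-1)·t_tx + 4·t_prop = 101·107.317 + 4·119.667 = 11300 μs.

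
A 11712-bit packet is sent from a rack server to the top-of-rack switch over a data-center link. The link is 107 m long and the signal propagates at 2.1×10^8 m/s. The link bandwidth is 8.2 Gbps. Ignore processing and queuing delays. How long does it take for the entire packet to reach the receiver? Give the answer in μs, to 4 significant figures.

Transmission delay = L/R = 11712 / 8.2e+09 = 1.42829 μs.
Propagation delay = d/s = 107 m / 210000000 m/s = 0.509524 μs.
Total = 1.938 μs.

1.938 μs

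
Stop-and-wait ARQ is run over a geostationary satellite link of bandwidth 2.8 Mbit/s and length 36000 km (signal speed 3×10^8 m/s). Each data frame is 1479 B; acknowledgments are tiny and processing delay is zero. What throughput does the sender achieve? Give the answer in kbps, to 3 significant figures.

t_tx = L/R = 11832/2800000 = 0.00422571 s.
t_prop = 36000000/300000000 = 0.12 s; RTT = 0.24 s.
Cycle = t_tx + RTT = 0.244226 s.
Throughput = L / cycle = 11832 / 0.244226 = 48.4 kbps.

48.4 kbps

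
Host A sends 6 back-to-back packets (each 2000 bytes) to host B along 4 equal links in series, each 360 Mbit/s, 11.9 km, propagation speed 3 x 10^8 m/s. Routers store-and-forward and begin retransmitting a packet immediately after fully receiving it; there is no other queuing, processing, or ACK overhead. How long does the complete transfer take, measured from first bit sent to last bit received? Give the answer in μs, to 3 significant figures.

Per-hop transmission t_tx = L/R = 16000/360000000 = 44.4444 μs.
Per-hop propagation t_prop = 11900/300000000 = 39.6667 μs.
Pipeline fill: first packet needs 4·t_tx to clear all hops; remaining 5 packets each add one t_tx.
Total = (4+6-1)·t_tx + 4·t_prop = 9·44.4444 + 4·39.6667 = 559 μs.

559 μs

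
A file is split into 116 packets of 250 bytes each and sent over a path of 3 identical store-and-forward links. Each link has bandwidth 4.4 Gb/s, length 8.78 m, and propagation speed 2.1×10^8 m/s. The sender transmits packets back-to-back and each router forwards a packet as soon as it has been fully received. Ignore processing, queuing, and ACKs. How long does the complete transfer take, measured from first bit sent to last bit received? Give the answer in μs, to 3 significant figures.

Per-hop transmission t_tx = L/R = 2000/4400000000 = 0.454545 μs.
Per-hop propagation t_prop = 8.78/210000000 = 0.0418095 μs.
Pipeline fill: first packet needs 3·t_tx to clear all hops; remaining 115 packets each add one t_tx.
Total = (3+116-1)·t_tx + 3·t_prop = 118·0.454545 + 3·0.0418095 = 53.8 μs.

53.8 μs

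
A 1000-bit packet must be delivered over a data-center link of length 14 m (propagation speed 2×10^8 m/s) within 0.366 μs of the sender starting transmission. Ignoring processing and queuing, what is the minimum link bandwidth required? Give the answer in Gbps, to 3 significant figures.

3.38 Gbps

Propagation delay = 14 / 200000000 = 0.07 μs.
Transmission budget = 0.366 − 0.07 = 0.296 μs.
R ≥ L / t_tx = 1000 bits / 2.96e-07 s = 3.38 Gbps.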